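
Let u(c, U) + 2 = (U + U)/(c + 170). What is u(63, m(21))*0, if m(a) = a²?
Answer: 0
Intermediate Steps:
u(c, U) = -2 + 2*U/(170 + c) (u(c, U) = -2 + (U + U)/(c + 170) = -2 + (2*U)/(170 + c) = -2 + 2*U/(170 + c))
u(63, m(21))*0 = (2*(-170 + 21² - 1*63)/(170 + 63))*0 = (2*(-170 + 441 - 63)/233)*0 = (2*(1/233)*208)*0 = (416/233)*0 = 0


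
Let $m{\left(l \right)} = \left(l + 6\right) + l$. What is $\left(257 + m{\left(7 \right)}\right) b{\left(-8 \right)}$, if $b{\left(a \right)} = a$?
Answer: $-2216$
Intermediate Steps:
$m{\left(l \right)} = 6 + 2 l$ ($m{\left(l \right)} = \left(6 + l\right) + l = 6 + 2 l$)
$\left(257 + m{\left(7 \right)}\right) b{\left(-8 \right)} = \left(257 + \left(6 + 2 \cdot 7\right)\right) \left(-8\right) = \left(257 + \left(6 + 14\right)\right) \left(-8\right) = \left(257 + 20\right) \left(-8\right) = 277 \left(-8\right) = -2216$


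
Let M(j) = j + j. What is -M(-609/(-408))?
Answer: -203/68 ≈ -2.9853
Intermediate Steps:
M(j) = 2*j
-M(-609/(-408)) = -2*(-609/(-408)) = -2*(-609*(-1/408)) = -2*203/136 = -1*203/68 = -203/68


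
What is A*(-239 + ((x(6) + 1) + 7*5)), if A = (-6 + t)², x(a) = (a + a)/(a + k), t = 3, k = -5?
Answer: -1719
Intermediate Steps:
x(a) = 2*a/(-5 + a) (x(a) = (a + a)/(a - 5) = (2*a)/(-5 + a) = 2*a/(-5 + a))
A = 9 (A = (-6 + 3)² = (-3)² = 9)
A*(-239 + ((x(6) + 1) + 7*5)) = 9*(-239 + ((2*6/(-5 + 6) + 1) + 7*5)) = 9*(-239 + ((2*6/1 + 1) + 35)) = 9*(-239 + ((2*6*1 + 1) + 35)) = 9*(-239 + ((12 + 1) + 35)) = 9*(-239 + (13 + 35)) = 9*(-239 + 48) = 9*(-191) = -1719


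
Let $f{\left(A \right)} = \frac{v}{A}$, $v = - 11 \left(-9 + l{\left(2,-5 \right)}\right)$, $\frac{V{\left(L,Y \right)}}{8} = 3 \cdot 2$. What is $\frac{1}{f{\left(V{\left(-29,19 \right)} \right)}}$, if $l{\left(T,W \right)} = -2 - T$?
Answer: $\frac{48}{143} \approx 0.33566$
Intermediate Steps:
$V{\left(L,Y \right)} = 48$ ($V{\left(L,Y \right)} = 8 \cdot 3 \cdot 2 = 8 \cdot 6 = 48$)
$v = 143$ ($v = - 11 \left(-9 - 4\right) = \left(-11\right) \left(-13\right) = 143$)
$f{\left(A \right)} = \frac{143}{A}$
$\frac{1}{f{\left(V{\left(-29,19 \right)} \right)}} = \frac{1}{143 \cdot \frac{1}{48}} = \frac{1}{\frac{143}{48}} = \frac{48}{143}$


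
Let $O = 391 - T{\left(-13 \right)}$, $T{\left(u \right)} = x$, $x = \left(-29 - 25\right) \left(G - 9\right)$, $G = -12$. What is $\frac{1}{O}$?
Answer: $- \frac{1}{743} \approx -0.0013459$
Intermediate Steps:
$x = 1134$ ($x = \left(-29 - 25\right) \left(-12 - 9\right) = \left(-54\right) \left(-21\right) = 1134$)
$T{\left(u \right)} = 1134$
$O = -743$ ($O = 391 - 1134 = -743$)
$\frac{1}{O} = \frac{1}{-743} = - \frac{1}{743}$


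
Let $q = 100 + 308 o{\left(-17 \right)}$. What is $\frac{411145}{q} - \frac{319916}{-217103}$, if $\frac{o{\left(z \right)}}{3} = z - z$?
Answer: $\frac{17858560907}{4342060} \approx 4112.9$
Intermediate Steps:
$o{\left(z \right)} = 0$ ($o{\left(z \right)} = 3 \left(z - z\right) = 3 \cdot 0 = 0$)
$q = 100$ ($q = 100 + 308 \cdot 0 = 100 + 0 = 100$)
$\frac{411145}{q} - \frac{319916}{-217103} = \frac{411145}{100} - \frac{319916}{-217103} = 411145 \cdot \frac{1}{100} - - \frac{319916}{217103} = \frac{82229}{20} + \frac{319916}{217103} = \frac{17858560907}{4342060}$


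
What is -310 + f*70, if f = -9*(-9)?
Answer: 5360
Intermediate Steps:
f = 81
-310 + f*70 = -310 + 81*70 = -310 + 5670 = 5360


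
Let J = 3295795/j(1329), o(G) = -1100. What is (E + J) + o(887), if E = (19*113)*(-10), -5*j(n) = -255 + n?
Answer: -40719155/1074 ≈ -37914.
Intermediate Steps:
j(n) = 51 - n/5 (j(n) = -(-255 + n)/5 = 51 - n/5)
E = -21470 (E = 2147*(-10) = -21470)
J = -16478975/1074 (J = 3295795/(51 - 1/5*1329) = 3295795/(51 - 1329/5) = 3295795/(-1074/5) = 3295795*(-5/1074) = -16478975/1074 ≈ -15344.)
(E + J) + o(887) = (-21470 - 16478975/1074) - 1100 = -39537755/1074 - 1100 = -40719155/1074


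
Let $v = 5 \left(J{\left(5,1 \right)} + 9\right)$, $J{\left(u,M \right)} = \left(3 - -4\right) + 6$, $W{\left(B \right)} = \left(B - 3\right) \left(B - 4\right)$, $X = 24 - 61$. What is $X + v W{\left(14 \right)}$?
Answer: $12063$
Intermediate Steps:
$X = -37$ ($X = 24 - 61 = -37$)
$W{\left(B \right)} = \left(-4 + B\right) \left(-3 + B\right)$ ($W{\left(B \right)} = \left(-3 + B\right) \left(-4 + B\right) = \left(-4 + B\right) \left(-3 + B\right)$)
$J{\left(u,M \right)} = 13$ ($J{\left(u,M \right)} = \left(3 + 4\right) + 6 = 7 + 6 = 13$)
$v = 110$ ($v = 5 \left(13 + 9\right) = 5 \cdot 22 = 110$)
$X + v W{\left(14 \right)} = -37 + 110 \left(12 + 14^{2} - 98\right) = -37 + 110 \left(12 + 196 - 98\right) = -37 + 110 \cdot 110 = -37 + 12100 = 12063$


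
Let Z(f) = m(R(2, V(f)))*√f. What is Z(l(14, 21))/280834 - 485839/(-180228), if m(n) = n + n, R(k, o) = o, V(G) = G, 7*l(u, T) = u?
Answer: 485839/180228 + 2*√2/140417 ≈ 2.6957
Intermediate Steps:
l(u, T) = u/7
m(n) = 2*n
Z(f) = 2*f^(3/2) (Z(f) = (2*f)*√f = 2*f^(3/2))
Z(l(14, 21))/280834 - 485839/(-180228) = (2*((⅐)*14)^(3/2))/280834 - 485839/(-180228) = (2*2^(3/2))*(1/280834) - 485839*(-1/180228) = (2*(2*√2))*(1/280834) + 485839/180228 = (4*√2)*(1/280834) + 485839/180228 = 2*√2/140417 + 485839/180228 = 485839/180228 + 2*√2/140417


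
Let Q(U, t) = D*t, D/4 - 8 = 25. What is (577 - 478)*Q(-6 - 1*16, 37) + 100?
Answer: 483616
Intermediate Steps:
D = 132 (D = 32 + 4*25 = 32 + 100 = 132)
Q(U, t) = 132*t
(577 - 478)*Q(-6 - 1*16, 37) + 100 = (577 - 478)*(132*37) + 100 = 99*4884 + 100 = 483516 + 100 = 483616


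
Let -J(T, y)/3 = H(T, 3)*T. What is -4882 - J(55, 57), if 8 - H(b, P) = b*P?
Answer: -30787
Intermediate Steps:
H(b, P) = 8 - P*b (H(b, P) = 8 - b*P = 8 - P*b)
J(T, y) = -3*T*(8 - 3*T) (J(T, y) = -3*(8 - 1*3*T)*T = -3*(8 - 3*T)*T = -3*T*(8 - 3*T))
-4882 - J(55, 57) = -4882 - 3*55*(-8 + 3*55) = -4882 - 3*55*(-8 + 165) = -4882 - 3*55*157 = -4882 - 1*25905 = -4882 - 25905 = -30787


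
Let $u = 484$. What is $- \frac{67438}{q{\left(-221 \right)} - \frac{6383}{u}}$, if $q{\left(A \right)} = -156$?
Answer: $\frac{32639992}{81887} \approx 398.6$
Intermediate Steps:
$- \frac{67438}{q{\left(-221 \right)} - \frac{6383}{u}} = - \frac{67438}{-156 - \frac{6383}{484}} = - \frac{67438}{- \frac{81887}{484}} = \left(-67438\right) \left(- \frac{484}{81887}\right) = \frac{32639992}{81887}$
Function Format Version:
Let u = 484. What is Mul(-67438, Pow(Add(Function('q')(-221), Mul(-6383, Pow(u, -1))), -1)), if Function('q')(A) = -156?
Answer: Rational(32639992, 81887) ≈ 398.60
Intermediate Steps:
Mul(-67438, Pow(Add(Function('q')(-221), Mul(-6383, Pow(u, -1))), -1)) = Mul(-67438, Pow(Add(-156, Mul(-6383, Pow(484, -1))), -1)) = Mul(-67438, Pow(Add(-156, Mul(-6383, Rational(1, 484))), -1)) = Mul(-67438, Pow(Add(-156, Rational(-6383, 484)), -1)) = Mul(-67438, Pow(Rational(-81887, 484), -1)) = Mul(-67438, Rational(-484, 81887)) = Rational(32639992, 81887)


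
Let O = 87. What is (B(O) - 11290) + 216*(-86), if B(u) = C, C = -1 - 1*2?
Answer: -29869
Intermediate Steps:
C = -3 (C = -1 - 2 = -3)
B(u) = -3
(B(O) - 11290) + 216*(-86) = (-3 - 11290) + 216*(-86) = -11293 - 18576 = -29869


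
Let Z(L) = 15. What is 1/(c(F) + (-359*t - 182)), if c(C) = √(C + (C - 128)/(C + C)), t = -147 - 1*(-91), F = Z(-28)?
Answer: 597660/11906582183 - √10110/11906582183 ≈ 5.0187e-5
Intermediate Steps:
F = 15
t = -56 (t = -147 + 91 = -56)
c(C) = √(C + (-128 + C)/(2*C)) (c(C) = √(C + (-128 + C)/((2*C))) = √(C + (-128 + C)*(1/(2*C))) = √(C + (-128 + C)/(2*C)))
1/(c(F) + (-359*t - 182)) = 1/(√(2 - 256/15 + 4*15)/2 + (-359*(-56) - 182)) = 1/(√(2 - 256*1/15 + 60)/2 + (20104 - 182)) = 1/(√(2 - 256/15 + 60)/2 + 19922) = 1/(√(674/15)/2 + 19922) = 1/((√10110/15)/2 + 19922) = 1/(√10110/30 + 19922) = 1/(19922 + √10110/30)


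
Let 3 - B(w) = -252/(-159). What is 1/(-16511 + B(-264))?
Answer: -53/875008 ≈ -6.0571e-5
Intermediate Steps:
B(w) = 75/53 (B(w) = 3 - (-252)/(-159) = 3 - (-252)*(-1)/159 = 3 - 1*84/53 = 3 - 84/53 = 75/53)
1/(-16511 + B(-264)) = 1/(-16511 + 75/53) = 1/(-875008/53) = -53/875008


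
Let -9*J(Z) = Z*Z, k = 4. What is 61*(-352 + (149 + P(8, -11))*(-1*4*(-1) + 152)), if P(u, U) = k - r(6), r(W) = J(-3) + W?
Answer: 1386896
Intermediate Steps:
J(Z) = -Z**2/9 (J(Z) = -Z*Z/9 = -Z**2/9)
r(W) = -1 + W (r(W) = -1/9*(-3)**2 + W = -1/9*9 + W = -1 + W)
P(u, U) = -1 (P(u, U) = 4 - (-1 + 6) = 4 - 1*5 = 4 - 5 = -1)
61*(-352 + (149 + P(8, -11))*(-1*4*(-1) + 152)) = 61*(-352 + (149 - 1)*(-1*4*(-1) + 152)) = 61*(-352 + 148*(-4*(-1) + 152)) = 61*(-352 + 148*(4 + 152)) = 61*(-352 + 148*156) = 61*(-352 + 23088) = 61*22736 = 1386896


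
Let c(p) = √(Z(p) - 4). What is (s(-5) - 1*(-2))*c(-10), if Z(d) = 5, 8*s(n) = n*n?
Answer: 41/8 ≈ 5.1250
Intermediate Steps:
s(n) = n²/8 (s(n) = (n*n)/8 = n²/8)
c(p) = 1 (c(p) = √(5 - 4) = √1 = 1)
(s(-5) - 1*(-2))*c(-10) = ((⅛)*(-5)² - 1*(-2))*1 = ((⅛)*25 + 2)*1 = (25/8 + 2)*1 = (41/8)*1 = 41/8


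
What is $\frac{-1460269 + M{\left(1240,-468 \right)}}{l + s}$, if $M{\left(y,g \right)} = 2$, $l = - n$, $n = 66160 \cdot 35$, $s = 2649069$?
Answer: $- \frac{1460267}{333469} \approx -4.379$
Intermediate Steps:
$n = 2315600$
$l = -2315600$ ($l = \left(-1\right) 2315600 = -2315600$)
$\frac{-1460269 + M{\left(1240,-468 \right)}}{l + s} = \frac{-1460269 + 2}{-2315600 + 2649069} = - \frac{1460267}{333469}$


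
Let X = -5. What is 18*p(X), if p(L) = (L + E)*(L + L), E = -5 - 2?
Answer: 2160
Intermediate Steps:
E = -7
p(L) = 2*L*(-7 + L) (p(L) = (L - 7)*(L + L) = (-7 + L)*(2*L) = 2*L*(-7 + L))
18*p(X) = 18*(2*(-5)*(-7 - 5)) = 18*(2*(-5)*(-12)) = 18*120 = 2160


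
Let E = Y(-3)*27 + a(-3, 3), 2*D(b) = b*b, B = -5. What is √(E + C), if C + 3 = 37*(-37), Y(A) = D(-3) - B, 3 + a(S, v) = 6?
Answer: 5*I*√178/2 ≈ 33.354*I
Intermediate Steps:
a(S, v) = 3 (a(S, v) = -3 + 6 = 3)
D(b) = b²/2 (D(b) = (b*b)/2 = b²/2)
Y(A) = 19/2 (Y(A) = (½)*(-3)² - 1*(-5) = (½)*9 + 5 = 9/2 + 5 = 19/2)
C = -1372 (C = -3 + 37*(-37) = -3 - 1369 = -1372)
E = 519/2 (E = (19/2)*27 + 3 = 513/2 + 3 = 519/2 ≈ 259.50)
√(E + C) = √(519/2 - 1372) = √(-2225/2) = 5*I*√178/2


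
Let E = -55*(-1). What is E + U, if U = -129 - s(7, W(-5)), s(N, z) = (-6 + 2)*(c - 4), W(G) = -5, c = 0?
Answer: -90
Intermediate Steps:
s(N, z) = 16 (s(N, z) = (-6 + 2)*(0 - 4) = -4*(-4) = 16)
E = 55
U = -145 (U = -129 - 1*16 = -129 - 16 = -145)
E + U = 55 - 145 = -90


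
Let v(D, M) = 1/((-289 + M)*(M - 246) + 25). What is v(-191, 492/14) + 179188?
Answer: 470203109525/2624077 ≈ 1.7919e+5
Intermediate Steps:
v(D, M) = 1/(25 + (-289 + M)*(-246 + M)) (v(D, M) = 1/((-289 + M)*(-246 + M) + 25) = 1/(25 + (-289 + M)*(-246 + M)))
v(-191, 492/14) + 179188 = 1/(71119 + (492/14)² - 263220/14) + 179188 = 1/(71119 + (492*(1/14))² - 263220/14) + 179188 = 1/(71119 + (246/7)² - 535*246/7) + 179188 = 1/(71119 + 60516/49 - 131610/7) + 179188 = 1/(2624077/49) + 179188 = 49/2624077 + 179188 = 470203109525/2624077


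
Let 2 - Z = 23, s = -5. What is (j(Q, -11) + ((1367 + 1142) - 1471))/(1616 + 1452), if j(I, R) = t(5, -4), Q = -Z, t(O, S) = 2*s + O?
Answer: 1033/3068 ≈ 0.33670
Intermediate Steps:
Z = -21 (Z = 2 - 1*23 = 2 - 23 = -21)
t(O, S) = -10 + O (t(O, S) = 2*(-5) + O = -10 + O)
Q = 21 (Q = -1*(-21) = 21)
j(I, R) = -5 (j(I, R) = -10 + 5 = -5)
(j(Q, -11) + ((1367 + 1142) - 1471))/(1616 + 1452) = (-5 + ((1367 + 1142) - 1471))/(1616 + 1452) = (-5 + (2509 - 1471))/3068 = (-5 + 1038)*(1/3068) = 1033*(1/3068) = 1033/3068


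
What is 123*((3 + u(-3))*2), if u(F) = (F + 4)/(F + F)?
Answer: 697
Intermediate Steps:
u(F) = (4 + F)/(2*F) (u(F) = (4 + F)/((2*F)) = (4 + F)*(1/(2*F)) = (4 + F)/(2*F))
123*((3 + u(-3))*2) = 123*((3 + (½)*(4 - 3)/(-3))*2) = 123*((3 + (½)*(-⅓)*1)*2) = 123*((3 - ⅙)*2) = 123*((17/6)*2) = 123*(17/3) = 697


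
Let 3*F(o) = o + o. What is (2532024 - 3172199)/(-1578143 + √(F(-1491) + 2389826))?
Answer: 1010287695025/2490532939617 + 2560700*√149302/2490532939617 ≈ 0.40605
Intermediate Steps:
F(o) = 2*o/3 (F(o) = (o + o)/3 = (2*o)/3 = 2*o/3)
(2532024 - 3172199)/(-1578143 + √(F(-1491) + 2389826)) = (2532024 - 3172199)/(-1578143 + √((⅔)*(-1491) + 2389826)) = -640175/(-1578143 + √(-994 + 2389826)) = -640175/(-1578143 + √2388832) = -640175/(-1578143 + 4*√149302)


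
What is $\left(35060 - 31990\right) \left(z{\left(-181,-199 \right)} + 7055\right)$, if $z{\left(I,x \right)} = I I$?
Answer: $122235120$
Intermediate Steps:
$z{\left(I,x \right)} = I^{2}$
$\left(35060 - 31990\right) \left(z{\left(-181,-199 \right)} + 7055\right) = \left(35060 - 31990\right) \left(\left(-181\right)^{2} + 7055\right) = 3070 \left(32761 + 7055\right) = 3070 \cdot 39816 = 122235120$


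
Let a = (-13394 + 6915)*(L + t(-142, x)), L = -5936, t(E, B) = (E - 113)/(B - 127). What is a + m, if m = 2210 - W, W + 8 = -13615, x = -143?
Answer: 692443043/18 ≈ 3.8469e+7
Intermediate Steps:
W = -13623 (W = -8 - 13615 = -13623)
t(E, B) = (-113 + E)/(-127 + B)
a = 692158049/18 (a = (-13394 + 6915)*(-5936 + (-113 - 142)/(-127 - 143)) = -6479*(-5936 - 255/(-270)) = -6479*(-5936 - 1/270*(-255)) = -6479*(-5936 + 17/18) = -6479*(-106831/18) = 692158049/18 ≈ 3.8453e+7)
m = 15833 (m = 2210 - 1*(-13623) = 2210 + 13623 = 15833)
a + m = 692158049/18 + 15833 = 692443043/18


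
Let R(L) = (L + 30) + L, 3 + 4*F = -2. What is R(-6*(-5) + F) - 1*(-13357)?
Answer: 26889/2 ≈ 13445.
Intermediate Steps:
F = -5/4 (F = -¾ + (¼)*(-2) = -¾ - ½ = -5/4 ≈ -1.2500)
R(L) = 30 + 2*L (R(L) = (30 + L) + L = 30 + 2*L)
R(-6*(-5) + F) - 1*(-13357) = (30 + 2*(-6*(-5) - 5/4)) - 1*(-13357) = (30 + 2*(30 - 5/4)) + 13357 = (30 + 2*(115/4)) + 13357 = (30 + 115/2) + 13357 = 175/2 + 13357 = 26889/2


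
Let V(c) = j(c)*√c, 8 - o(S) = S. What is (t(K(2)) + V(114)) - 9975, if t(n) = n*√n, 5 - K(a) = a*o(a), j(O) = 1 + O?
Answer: -9975 + 115*√114 - 7*I*√7 ≈ -8747.1 - 18.52*I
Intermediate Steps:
o(S) = 8 - S
V(c) = √c*(1 + c) (V(c) = (1 + c)*√c = √c*(1 + c))
K(a) = 5 - a*(8 - a)
t(n) = n^(3/2)
(t(K(2)) + V(114)) - 9975 = ((5 + 2*(-8 + 2))^(3/2) + √114*(1 + 114)) - 9975 = ((5 + 2*(-6))^(3/2) + √114*115) - 9975 = ((5 - 12)^(3/2) + 115*√114) - 9975 = ((-7)^(3/2) + 115*√114) - 9975 = (-7*I*√7 + 115*√114) - 9975 = (115*√114 - 7*I*√7) - 9975 = -9975 + 115*√114 - 7*I*√7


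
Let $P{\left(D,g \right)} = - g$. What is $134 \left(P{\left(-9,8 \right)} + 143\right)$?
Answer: $18090$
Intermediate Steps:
$134 \left(P{\left(-9,8 \right)} + 143\right) = 134 \left(\left(-1\right) 8 + 143\right) = 134 \left(-8 + 143\right) = 134 \cdot 135 = 18090$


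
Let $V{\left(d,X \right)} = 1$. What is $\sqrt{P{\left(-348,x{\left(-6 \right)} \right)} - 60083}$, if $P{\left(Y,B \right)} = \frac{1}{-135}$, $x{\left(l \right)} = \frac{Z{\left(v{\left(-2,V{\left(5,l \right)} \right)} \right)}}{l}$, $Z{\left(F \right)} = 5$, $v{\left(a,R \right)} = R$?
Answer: $\frac{i \sqrt{121668090}}{45} \approx 245.12 i$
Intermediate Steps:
$x{\left(l \right)} = \frac{5}{l}$
$P{\left(Y,B \right)} = - \frac{1}{135}$
$\sqrt{P{\left(-348,x{\left(-6 \right)} \right)} - 60083} = \sqrt{- \frac{1}{135} - 60083} = \sqrt{- \frac{8111206}{135}} = \frac{i \sqrt{121668090}}{45}$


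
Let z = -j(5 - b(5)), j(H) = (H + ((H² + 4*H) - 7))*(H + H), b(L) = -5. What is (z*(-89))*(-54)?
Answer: -13745160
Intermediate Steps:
j(H) = 2*H*(-7 + H² + 5*H) (j(H) = (H + (-7 + H² + 4*H))*(2*H) = (-7 + H² + 5*H)*(2*H) = 2*H*(-7 + H² + 5*H))
z = -2860 (z = -2*(5 - 1*(-5))*(-7 + (5 - 1*(-5))² + 5*(5 - 1*(-5))) = -2*(5 + 5)*(-7 + (5 + 5)² + 5*(5 + 5)) = -2*10*(-7 + 10² + 5*10) = -2*10*(-7 + 100 + 50) = -2*10*143 = -1*2860 = -2860)
(z*(-89))*(-54) = -2860*(-89)*(-54) = 254540*(-54) = -13745160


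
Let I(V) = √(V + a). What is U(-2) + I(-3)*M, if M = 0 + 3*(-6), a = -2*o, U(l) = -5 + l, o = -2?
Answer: -25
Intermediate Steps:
a = 4 (a = -2*(-2) = 4)
M = -18 (M = 0 - 18 = -18)
I(V) = √(4 + V) (I(V) = √(V + 4) = √(4 + V))
U(-2) + I(-3)*M = (-5 - 2) + √(4 - 3)*(-18) = -7 + √1*(-18) = -7 + 1*(-18) = -7 - 18 = -25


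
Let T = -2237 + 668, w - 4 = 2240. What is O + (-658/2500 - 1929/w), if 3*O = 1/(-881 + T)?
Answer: -77172737/68722500 ≈ -1.1230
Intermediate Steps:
w = 2244 (w = 4 + 2240 = 2244)
T = -1569
O = -1/7350 (O = 1/(3*(-881 - 1569)) = (⅓)/(-2450) = (⅓)*(-1/2450) = -1/7350 ≈ -0.00013605)
O + (-658/2500 - 1929/w) = -1/7350 + (-658/2500 - 1929/2244) = -1/7350 + (-658*1/2500 - 1929*1/2244) = -1/7350 + (-329/1250 - 643/748) = -1/7350 - 524921/467500 = -77172737/68722500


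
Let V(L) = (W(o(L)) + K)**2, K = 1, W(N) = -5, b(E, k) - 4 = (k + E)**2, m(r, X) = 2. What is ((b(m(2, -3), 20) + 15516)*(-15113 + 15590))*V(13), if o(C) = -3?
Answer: 122142528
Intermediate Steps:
b(E, k) = 4 + (E + k)**2 (b(E, k) = 4 + (k + E)**2 = 4 + (E + k)**2)
V(L) = 16 (V(L) = (-5 + 1)**2 = (-4)**2 = 16)
((b(m(2, -3), 20) + 15516)*(-15113 + 15590))*V(13) = (((4 + (2 + 20)**2) + 15516)*(-15113 + 15590))*16 = (((4 + 22**2) + 15516)*477)*16 = (((4 + 484) + 15516)*477)*16 = ((488 + 15516)*477)*16 = (16004*477)*16 = 7633908*16 = 122142528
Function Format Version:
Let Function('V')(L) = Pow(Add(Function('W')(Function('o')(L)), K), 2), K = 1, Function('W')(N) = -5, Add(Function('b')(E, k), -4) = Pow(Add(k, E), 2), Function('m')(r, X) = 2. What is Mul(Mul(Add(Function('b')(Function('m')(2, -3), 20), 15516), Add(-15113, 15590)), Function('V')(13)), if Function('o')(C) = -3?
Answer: 122142528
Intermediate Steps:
Function('b')(E, k) = Add(4, Pow(Add(E, k), 2)) (Function('b')(E, k) = Add(4, Pow(Add(k, E), 2)) = Add(4, Pow(Add(E, k), 2)))
Function('V')(L) = 16 (Function('V')(L) = Pow(Add(-5, 1), 2) = Pow(-4, 2) = 16)
Mul(Mul(Add(Function('b')(Function('m')(2, -3), 20), 15516), Add(-15113, 15590)), Function('V')(13)) = Mul(Mul(Add(Add(4, Pow(Add(2, 20), 2)), 15516), Add(-15113, 15590)), 16) = Mul(Mul(Add(Add(4, Pow(22, 2)), 15516), 477), 16) = Mul(Mul(Add(Add(4, 484), 15516), 477), 16) = Mul(Mul(Add(488, 15516), 477), 16) = Mul(Mul(16004, 477), 16) = Mul(7633908, 16) = 122142528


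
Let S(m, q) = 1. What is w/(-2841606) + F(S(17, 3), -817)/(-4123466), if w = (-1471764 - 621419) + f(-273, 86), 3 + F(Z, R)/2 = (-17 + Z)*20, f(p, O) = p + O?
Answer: 719481308158/976438810533 ≈ 0.73684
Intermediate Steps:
f(p, O) = O + p
F(Z, R) = -686 + 40*Z (F(Z, R) = -6 + 2*((-17 + Z)*20) = -6 + 2*(-340 + 20*Z) = -6 + (-680 + 40*Z) = -686 + 40*Z)
w = -2093370 (w = (-1471764 - 621419) + (86 - 273) = -2093183 - 187 = -2093370)
w/(-2841606) + F(S(17, 3), -817)/(-4123466) = -2093370/(-2841606) + (-686 + 40*1)/(-4123466) = -2093370*(-1/2841606) + (-686 + 40)*(-1/4123466) = 348895/473601 - 646*(-1/4123466) = 348895/473601 + 323/2061733 = 719481308158/976438810533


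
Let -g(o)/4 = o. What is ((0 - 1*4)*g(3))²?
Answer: 2304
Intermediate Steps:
g(o) = -4*o
((0 - 1*4)*g(3))² = ((0 - 1*4)*(-4*3))² = ((0 - 4)*(-12))² = (-4*(-12))² = 48² = 2304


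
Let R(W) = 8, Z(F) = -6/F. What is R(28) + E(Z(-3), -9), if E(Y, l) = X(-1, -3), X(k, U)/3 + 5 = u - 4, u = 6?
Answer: -1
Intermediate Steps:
X(k, U) = -9 (X(k, U) = -15 + 3*(6 - 4) = -15 + 3*2 = -15 + 6 = -9)
E(Y, l) = -9
R(28) + E(Z(-3), -9) = 8 - 9 = -1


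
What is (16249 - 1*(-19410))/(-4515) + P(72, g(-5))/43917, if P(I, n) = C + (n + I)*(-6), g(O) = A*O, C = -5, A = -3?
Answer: -174268412/22031695 ≈ -7.9099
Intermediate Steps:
g(O) = -3*O
P(I, n) = -5 - 6*I - 6*n (P(I, n) = -5 + (n + I)*(-6) = -5 + (I + n)*(-6) = -5 + (-6*I - 6*n) = -5 - 6*I - 6*n)
(16249 - 1*(-19410))/(-4515) + P(72, g(-5))/43917 = (16249 - 1*(-19410))/(-4515) + (-5 - 6*72 - (-18)*(-5))/43917 = (16249 + 19410)*(-1/4515) + (-5 - 432 - 6*15)*(1/43917) = 35659*(-1/4515) + (-5 - 432 - 90)*(1/43917) = -35659/4515 - 527*1/43917 = -35659/4515 - 527/43917 = -174268412/22031695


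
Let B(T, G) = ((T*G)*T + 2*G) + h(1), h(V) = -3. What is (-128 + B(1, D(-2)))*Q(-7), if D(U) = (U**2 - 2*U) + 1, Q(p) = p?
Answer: 728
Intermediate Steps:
D(U) = 1 + U**2 - 2*U
B(T, G) = -3 + 2*G + G*T**2 (B(T, G) = ((T*G)*T + 2*G) - 3 = ((G*T)*T + 2*G) - 3 = (G*T**2 + 2*G) - 3 = (2*G + G*T**2) - 3 = -3 + 2*G + G*T**2)
(-128 + B(1, D(-2)))*Q(-7) = (-128 + (-3 + 2*(1 + (-2)**2 - 2*(-2)) + (1 + (-2)**2 - 2*(-2))*1**2))*(-7) = (-128 + (-3 + 2*(1 + 4 + 4) + (1 + 4 + 4)*1))*(-7) = (-128 + (-3 + 2*9 + 9*1))*(-7) = (-128 + (-3 + 18 + 9))*(-7) = (-128 + 24)*(-7) = -104*(-7) = 728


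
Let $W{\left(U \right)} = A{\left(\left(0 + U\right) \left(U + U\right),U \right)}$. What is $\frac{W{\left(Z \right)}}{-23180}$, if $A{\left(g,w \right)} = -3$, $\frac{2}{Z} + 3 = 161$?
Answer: $\frac{3}{23180} \approx 0.00012942$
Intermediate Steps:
$Z = \frac{1}{79}$ ($Z = \frac{2}{-3 + 161} = \frac{2}{158} = 2 \cdot \frac{1}{158} = \frac{1}{79} \approx 0.012658$)
$W{\left(U \right)} = -3$
$\frac{W{\left(Z \right)}}{-23180} = - \frac{3}{-23180} = \left(-3\right) \left(- \frac{1}{23180}\right) = \frac{3}{23180}$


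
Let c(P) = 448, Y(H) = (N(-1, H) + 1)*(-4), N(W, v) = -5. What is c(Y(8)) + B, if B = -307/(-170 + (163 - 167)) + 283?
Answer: 127501/174 ≈ 732.76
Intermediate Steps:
B = 49549/174 (B = -307/(-170 - 4) + 283 = -307/(-174) + 283 = -1/174*(-307) + 283 = 307/174 + 283 = 49549/174 ≈ 284.76)
Y(H) = 16 (Y(H) = (-5 + 1)*(-4) = -4*(-4) = 16)
c(Y(8)) + B = 448 + 49549/174 = 127501/174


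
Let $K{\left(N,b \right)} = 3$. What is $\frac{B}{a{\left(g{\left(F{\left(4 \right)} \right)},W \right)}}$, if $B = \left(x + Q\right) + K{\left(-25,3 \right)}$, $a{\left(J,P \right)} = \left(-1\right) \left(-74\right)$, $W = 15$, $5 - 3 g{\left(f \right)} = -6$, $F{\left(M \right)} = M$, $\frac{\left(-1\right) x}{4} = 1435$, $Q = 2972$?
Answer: $- \frac{2765}{74} \approx -37.365$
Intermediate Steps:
$x = -5740$ ($x = \left(-4\right) 1435 = -5740$)
$g{\left(f \right)} = \frac{11}{3}$ ($g{\left(f \right)} = \frac{5}{3} - -2 = \frac{5}{3} + 2 = \frac{11}{3}$)
$a{\left(J,P \right)} = 74$
$B = -2765$ ($B = \left(-5740 + 2972\right) + 3 = -2768 + 3 = -2765$)
$\frac{B}{a{\left(g{\left(F{\left(4 \right)} \right)},W \right)}} = - \frac{2765}{74}$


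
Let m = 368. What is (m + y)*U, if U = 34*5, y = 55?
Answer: 71910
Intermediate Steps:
U = 170
(m + y)*U = (368 + 55)*170 = 423*170 = 71910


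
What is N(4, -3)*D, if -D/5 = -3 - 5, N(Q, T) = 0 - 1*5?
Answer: -200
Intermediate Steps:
N(Q, T) = -5 (N(Q, T) = 0 - 5 = -5)
D = 40 (D = -5*(-3 - 5) = -5*(-8) = 40)
N(4, -3)*D = -5*40 = -200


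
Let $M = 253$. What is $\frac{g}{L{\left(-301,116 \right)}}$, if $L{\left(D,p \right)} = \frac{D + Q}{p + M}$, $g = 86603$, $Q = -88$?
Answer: $- \frac{31956507}{389} \approx -82150.0$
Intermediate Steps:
$L{\left(D,p \right)} = \frac{-88 + D}{253 + p}$ ($L{\left(D,p \right)} = \frac{D - 88}{p + 253} = \frac{-88 + D}{253 + p}$)
$\frac{g}{L{\left(-301,116 \right)}} = \frac{86603}{\frac{1}{253 + 116} \left(-88 - 301\right)} = \frac{86603}{\frac{1}{369} \left(-389\right)} = \frac{86603}{- \frac{389}{369}} = 86603 \left(- \frac{369}{389}\right) = - \frac{31956507}{389}$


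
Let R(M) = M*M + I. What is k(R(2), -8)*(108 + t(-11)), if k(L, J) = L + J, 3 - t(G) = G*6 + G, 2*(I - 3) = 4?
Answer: 188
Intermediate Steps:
I = 5 (I = 3 + (½)*4 = 3 + 2 = 5)
t(G) = 3 - 7*G (t(G) = 3 - (G*6 + G) = 3 - (6*G + G) = 3 - 7*G)
R(M) = 5 + M² (R(M) = M*M + 5 = M² + 5 = 5 + M²)
k(L, J) = J + L
k(R(2), -8)*(108 + t(-11)) = (-8 + (5 + 2²))*(108 + (3 - 7*(-11))) = (-8 + (5 + 4))*(108 + (3 + 77)) = (-8 + 9)*(108 + 80) = 1*188 = 188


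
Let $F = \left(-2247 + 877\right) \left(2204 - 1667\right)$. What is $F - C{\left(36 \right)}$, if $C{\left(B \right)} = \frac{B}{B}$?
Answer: $-735691$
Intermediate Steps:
$C{\left(B \right)} = 1$
$F = -735690$ ($F = \left(-1370\right) 537 = -735690$)
$F - C{\left(36 \right)} = -735690 - 1 = -735691$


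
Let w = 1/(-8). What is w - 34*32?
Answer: -8705/8 ≈ -1088.1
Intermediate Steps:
w = -1/8 ≈ -0.12500
w - 34*32 = -1/8 - 34*32 = -1/8 - 1088 = -8705/8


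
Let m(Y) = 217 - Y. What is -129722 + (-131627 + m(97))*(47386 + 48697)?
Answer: -12635716803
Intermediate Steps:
-129722 + (-131627 + m(97))*(47386 + 48697) = -129722 + (-131627 + (217 - 1*97))*(47386 + 48697) = -129722 + (-131627 + (217 - 97))*96083 = -129722 + (-131627 + 120)*96083 = -129722 - 131507*96083 = -129722 - 12635587081 = -12635716803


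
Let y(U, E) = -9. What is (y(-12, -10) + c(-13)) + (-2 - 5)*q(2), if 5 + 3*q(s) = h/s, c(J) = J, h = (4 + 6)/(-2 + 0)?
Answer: -9/2 ≈ -4.5000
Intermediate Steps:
h = -5 (h = 10/(-2) = 10*(-½) = -5)
q(s) = -5/3 - 5/(3*s) (q(s) = -5/3 + (-5/s)/3 = -5/3 - 5/(3*s))
(y(-12, -10) + c(-13)) + (-2 - 5)*q(2) = (-9 - 13) + (-2 - 5)*((5/3)*(-1 - 1*2)/2) = -22 - 35*(-1 - 2)/(3*2) = -22 - 35*(-3)/(3*2) = -22 - 7*(-5/2) = -22 + 35/2 = -9/2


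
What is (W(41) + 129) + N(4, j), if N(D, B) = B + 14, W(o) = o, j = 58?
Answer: 242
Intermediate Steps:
N(D, B) = 14 + B
(W(41) + 129) + N(4, j) = (41 + 129) + (14 + 58) = 170 + 72 = 242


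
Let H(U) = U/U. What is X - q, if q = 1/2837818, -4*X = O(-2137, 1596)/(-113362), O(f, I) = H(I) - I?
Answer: -2263386579/643401448232 ≈ -0.0035178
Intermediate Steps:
H(U) = 1
O(f, I) = 1 - I
X = -1595/453448 (X = -(1 - 1*1596)/(4*(-113362)) = -(1 - 1596)*(-1)/(4*113362) = -(-1595)*(-1)/(4*113362) = -¼*1595/113362 = -1595/453448 ≈ -0.0035175)
q = 1/2837818 ≈ 3.5238e-7
X - q = -1595/453448 - 1*1/2837818 = -1595/453448 - 1/2837818 = -2263386579/643401448232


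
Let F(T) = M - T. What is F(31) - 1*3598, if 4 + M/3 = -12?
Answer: -3677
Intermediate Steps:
M = -48 (M = -12 + 3*(-12) = -12 - 36 = -48)
F(T) = -48 - T
F(31) - 1*3598 = (-48 - 1*31) - 1*3598 = (-48 - 31) - 3598 = -79 - 3598 = -3677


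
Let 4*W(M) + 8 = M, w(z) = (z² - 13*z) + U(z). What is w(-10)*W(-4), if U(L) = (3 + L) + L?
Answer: -639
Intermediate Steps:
U(L) = 3 + 2*L
w(z) = 3 + z² - 11*z (w(z) = (z² - 13*z) + (3 + 2*z) = 3 + z² - 11*z)
W(M) = -2 + M/4
w(-10)*W(-4) = (3 + (-10)² - 11*(-10))*(-2 + (¼)*(-4)) = (3 + 100 + 110)*(-2 - 1) = 213*(-3) = -639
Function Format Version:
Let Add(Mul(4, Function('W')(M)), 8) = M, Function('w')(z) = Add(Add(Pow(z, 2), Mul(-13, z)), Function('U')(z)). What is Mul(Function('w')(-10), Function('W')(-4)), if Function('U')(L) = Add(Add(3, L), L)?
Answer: -639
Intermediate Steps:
Function('U')(L) = Add(3, Mul(2, L))
Function('w')(z) = Add(3, Pow(z, 2), Mul(-11, z)) (Function('w')(z) = Add(Add(Pow(z, 2), Mul(-13, z)), Add(3, Mul(2, z))) = Add(3, Pow(z, 2), Mul(-11, z)))
Function('W')(M) = Add(-2, Mul(Rational(1, 4), M))
Mul(Function('w')(-10), Function('W')(-4)) = Mul(Add(3, Pow(-10, 2), Mul(-11, -10)), Add(-2, Mul(Rational(1, 4), -4))) = Mul(Add(3, 100, 110), Add(-2, -1)) = Mul(213, -3) = -639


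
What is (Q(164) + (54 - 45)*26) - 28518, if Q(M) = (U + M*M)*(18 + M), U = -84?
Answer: 4851500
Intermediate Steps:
Q(M) = (-84 + M²)*(18 + M) (Q(M) = (-84 + M*M)*(18 + M) = (-84 + M²)*(18 + M))
(Q(164) + (54 - 45)*26) - 28518 = ((-1512 + 164³ - 84*164 + 18*164²) + (54 - 45)*26) - 28518 = ((-1512 + 4410944 - 13776 + 18*26896) + 9*26) - 28518 = ((-1512 + 4410944 - 13776 + 484128) + 234) - 28518 = (4879784 + 234) - 28518 = 4880018 - 28518 = 4851500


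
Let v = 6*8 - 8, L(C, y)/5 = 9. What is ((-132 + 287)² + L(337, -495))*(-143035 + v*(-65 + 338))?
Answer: -3180008050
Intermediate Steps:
L(C, y) = 45 (L(C, y) = 5*9 = 45)
v = 40 (v = 48 - 8 = 40)
((-132 + 287)² + L(337, -495))*(-143035 + v*(-65 + 338)) = ((-132 + 287)² + 45)*(-143035 + 40*(-65 + 338)) = (155² + 45)*(-143035 + 40*273) = (24025 + 45)*(-143035 + 10920) = 24070*(-132115) = -3180008050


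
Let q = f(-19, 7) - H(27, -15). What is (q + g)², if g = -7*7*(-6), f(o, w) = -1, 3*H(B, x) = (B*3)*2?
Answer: 57121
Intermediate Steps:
H(B, x) = 2*B (H(B, x) = ((B*3)*2)/3 = ((3*B)*2)/3 = (6*B)/3 = 2*B)
g = 294 (g = -49*(-6) = 294)
q = -55 (q = -1 - 2*27 = -1 - 1*54 = -1 - 54 = -55)
(q + g)² = (-55 + 294)² = 239² = 57121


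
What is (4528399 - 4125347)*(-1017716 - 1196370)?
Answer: -892391790472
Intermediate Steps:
(4528399 - 4125347)*(-1017716 - 1196370) = 403052*(-2214086) = -892391790472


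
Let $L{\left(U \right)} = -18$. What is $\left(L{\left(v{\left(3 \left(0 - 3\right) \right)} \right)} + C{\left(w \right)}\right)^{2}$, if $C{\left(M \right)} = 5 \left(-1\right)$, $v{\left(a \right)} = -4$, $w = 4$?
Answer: $529$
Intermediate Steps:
$C{\left(M \right)} = -5$
$\left(L{\left(v{\left(3 \left(0 - 3\right) \right)} \right)} + C{\left(w \right)}\right)^{2} = \left(-18 - 5\right)^{2} = \left(-23\right)^{2} = 529$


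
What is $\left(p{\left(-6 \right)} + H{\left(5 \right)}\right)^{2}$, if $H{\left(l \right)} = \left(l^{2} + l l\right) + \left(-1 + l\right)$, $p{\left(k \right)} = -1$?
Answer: $2809$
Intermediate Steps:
$H{\left(l \right)} = -1 + l + 2 l^{2}$ ($H{\left(l \right)} = \left(l^{2} + l^{2}\right) + \left(-1 + l\right) = 2 l^{2} + \left(-1 + l\right) = -1 + l + 2 l^{2}$)
$\left(p{\left(-6 \right)} + H{\left(5 \right)}\right)^{2} = \left(-1 + \left(-1 + 5 + 2 \cdot 5^{2}\right)\right)^{2} = \left(-1 + \left(-1 + 5 + 2 \cdot 25\right)\right)^{2} = \left(-1 + \left(-1 + 5 + 50\right)\right)^{2} = \left(-1 + 54\right)^{2} = 53^{2} = 2809$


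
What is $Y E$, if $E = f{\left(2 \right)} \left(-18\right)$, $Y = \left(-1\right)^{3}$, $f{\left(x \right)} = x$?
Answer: $36$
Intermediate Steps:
$Y = -1$
$E = -36$ ($E = 2 \left(-18\right) = -36$)
$Y E = \left(-1\right) \left(-36\right) = 36$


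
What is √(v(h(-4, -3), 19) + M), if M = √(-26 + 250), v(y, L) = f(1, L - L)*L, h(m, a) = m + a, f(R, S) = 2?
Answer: √(38 + 4*√14) ≈ 7.2778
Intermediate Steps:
h(m, a) = a + m
v(y, L) = 2*L
M = 4*√14 (M = √224 = 4*√14 ≈ 14.967)
√(v(h(-4, -3), 19) + M) = √(2*19 + 4*√14) = √(38 + 4*√14)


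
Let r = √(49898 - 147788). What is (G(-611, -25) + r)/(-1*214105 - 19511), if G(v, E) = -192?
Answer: 4/4867 - I*√97890/233616 ≈ 0.00082186 - 0.0013393*I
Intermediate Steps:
r = I*√97890 (r = √(-97890) = I*√97890 ≈ 312.87*I)
(G(-611, -25) + r)/(-1*214105 - 19511) = (-192 + I*√97890)/(-1*214105 - 19511) = (-192 + I*√97890)/(-214105 - 19511) = (-192 + I*√97890)/(-233616) = (-192 + I*√97890)*(-1/233616) = 4/4867 - I*√97890/233616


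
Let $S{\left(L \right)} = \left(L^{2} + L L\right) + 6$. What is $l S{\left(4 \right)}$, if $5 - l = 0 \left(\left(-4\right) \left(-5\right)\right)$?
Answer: $190$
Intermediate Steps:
$S{\left(L \right)} = 6 + 2 L^{2}$ ($S{\left(L \right)} = \left(L^{2} + L^{2}\right) + 6 = 2 L^{2} + 6 = 6 + 2 L^{2}$)
$l = 5$ ($l = 5 - 0 \left(\left(-4\right) \left(-5\right)\right) = 5 - 0 \cdot 20 = 5 - 0 = 5 + 0 = 5$)
$l S{\left(4 \right)} = 5 \left(6 + 2 \cdot 4^{2}\right) = 5 \left(6 + 2 \cdot 16\right) = 5 \left(6 + 32\right) = 5 \cdot 38 = 190$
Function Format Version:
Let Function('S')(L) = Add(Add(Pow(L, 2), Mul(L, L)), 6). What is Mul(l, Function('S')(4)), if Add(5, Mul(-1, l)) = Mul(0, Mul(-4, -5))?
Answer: 190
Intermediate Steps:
Function('S')(L) = Add(6, Mul(2, Pow(L, 2))) (Function('S')(L) = Add(Add(Pow(L, 2), Pow(L, 2)), 6) = Add(Mul(2, Pow(L, 2)), 6) = Add(6, Mul(2, Pow(L, 2))))
l = 5 (l = Add(5, Mul(-1, Mul(0, Mul(-4, -5)))) = Add(5, Mul(-1, Mul(0, 20))) = Add(5, Mul(-1, 0)) = Add(5, 0) = 5)
Mul(l, Function('S')(4)) = Mul(5, Add(6, Mul(2, Pow(4, 2)))) = Mul(5, Add(6, Mul(2, 16))) = Mul(5, Add(6, 32)) = Mul(5, 38) = 190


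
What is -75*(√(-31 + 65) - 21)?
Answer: 1575 - 75*√34 ≈ 1137.7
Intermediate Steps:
-75*(√(-31 + 65) - 21) = -75*(√34 - 21) = -75*(-21 + √34) = 1575 - 75*√34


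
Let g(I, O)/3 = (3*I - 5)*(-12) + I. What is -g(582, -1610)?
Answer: 60930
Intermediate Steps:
g(I, O) = 180 - 105*I (g(I, O) = 3*((3*I - 5)*(-12) + I) = 3*((-5 + 3*I)*(-12) + I) = 3*((60 - 36*I) + I) = 3*(60 - 35*I) = 180 - 105*I)
-g(582, -1610) = -(180 - 105*582) = -(180 - 61110) = -1*(-60930) = 60930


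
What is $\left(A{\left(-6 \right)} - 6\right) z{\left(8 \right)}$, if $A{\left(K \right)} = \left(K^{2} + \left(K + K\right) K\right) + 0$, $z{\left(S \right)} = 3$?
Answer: $306$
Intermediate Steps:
$A{\left(K \right)} = 3 K^{2}$ ($A{\left(K \right)} = \left(K^{2} + 2 K K\right) + 0 = \left(K^{2} + 2 K^{2}\right) + 0 = 3 K^{2} + 0 = 3 K^{2}$)
$\left(A{\left(-6 \right)} - 6\right) z{\left(8 \right)} = \left(3 \left(-6\right)^{2} - 6\right) 3 = \left(3 \cdot 36 - 6\right) 3 = \left(108 - 6\right) 3 = 102 \cdot 3 = 306$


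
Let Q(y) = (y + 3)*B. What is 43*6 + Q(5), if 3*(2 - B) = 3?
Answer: 266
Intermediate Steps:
B = 1 (B = 2 - ⅓*3 = 2 - 1 = 1)
Q(y) = 3 + y (Q(y) = (y + 3)*1 = (3 + y)*1 = 3 + y)
43*6 + Q(5) = 43*6 + (3 + 5) = 258 + 8 = 266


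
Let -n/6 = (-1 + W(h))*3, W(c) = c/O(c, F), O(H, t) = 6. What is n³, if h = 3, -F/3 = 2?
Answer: 729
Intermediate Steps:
F = -6 (F = -3*2 = -6)
W(c) = c/6
n = 9 (n = -6*(-1 + (⅙)*3)*3 = -6*(-1 + ½)*3 = -(-3)*3 = -6*(-3/2) = 9)
n³ = 9³ = 729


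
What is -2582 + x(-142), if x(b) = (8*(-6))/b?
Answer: -183298/71 ≈ -2581.7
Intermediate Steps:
x(b) = -48/b
-2582 + x(-142) = -2582 - 48/(-142) = -2582 - 48*(-1/142) = -2582 + 24/71 = -183298/71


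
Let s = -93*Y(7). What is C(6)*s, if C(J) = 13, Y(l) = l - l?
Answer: 0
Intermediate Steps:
Y(l) = 0
s = 0 (s = -93*0 = 0)
C(6)*s = 13*0 = 0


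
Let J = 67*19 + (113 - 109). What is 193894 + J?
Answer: 195171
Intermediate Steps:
J = 1277 (J = 1273 + 4 = 1277)
193894 + J = 193894 + 1277 = 195171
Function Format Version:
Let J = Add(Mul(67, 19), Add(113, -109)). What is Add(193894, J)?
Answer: 195171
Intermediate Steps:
J = 1277 (J = Add(1273, 4) = 1277)
Add(193894, J) = Add(193894, 1277) = 195171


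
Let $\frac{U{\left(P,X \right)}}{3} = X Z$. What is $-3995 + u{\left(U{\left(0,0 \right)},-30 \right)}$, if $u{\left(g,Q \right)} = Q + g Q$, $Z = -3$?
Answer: $-4025$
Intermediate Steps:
$U{\left(P,X \right)} = - 9 X$ ($U{\left(P,X \right)} = 3 X \left(-3\right) = 3 \left(- 3 X\right) = - 9 X$)
$u{\left(g,Q \right)} = Q + Q g$
$-3995 + u{\left(U{\left(0,0 \right)},-30 \right)} = -3995 - 30 \left(1 - 0\right) = -3995 - 30 \left(1 + 0\right) = -3995 - 30 = -4025$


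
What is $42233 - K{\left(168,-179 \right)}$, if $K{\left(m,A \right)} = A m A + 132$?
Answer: $-5340787$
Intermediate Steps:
$K{\left(m,A \right)} = 132 + m A^{2}$ ($K{\left(m,A \right)} = m A^{2} + 132 = 132 + m A^{2}$)
$42233 - K{\left(168,-179 \right)} = 42233 - \left(132 + 168 \left(-179\right)^{2}\right) = 42233 - \left(132 + 168 \cdot 32041\right) = 42233 - \left(132 + 5382888\right) = 42233 - 5383020 = -5340787$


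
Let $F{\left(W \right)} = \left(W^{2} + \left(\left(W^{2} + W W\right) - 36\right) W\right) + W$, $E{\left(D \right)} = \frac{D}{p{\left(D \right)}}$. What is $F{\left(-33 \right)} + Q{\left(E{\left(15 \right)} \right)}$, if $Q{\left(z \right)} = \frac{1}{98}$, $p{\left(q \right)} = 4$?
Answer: $- \frac{6823739}{98} \approx -69630.0$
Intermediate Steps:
$E{\left(D \right)} = \frac{D}{4}$
$Q{\left(z \right)} = \frac{1}{98}$
$F{\left(W \right)} = W + W^{2} + W \left(-36 + 2 W^{2}\right)$ ($F{\left(W \right)} = \left(W^{2} + \left(\left(W^{2} + W^{2}\right) - 36\right) W\right) + W = \left(W^{2} + \left(2 W^{2} - 36\right) W\right) + W = \left(W^{2} + \left(-36 + 2 W^{2}\right) W\right) + W = \left(W^{2} + W \left(-36 + 2 W^{2}\right)\right) + W = W + W^{2} + W \left(-36 + 2 W^{2}\right)$)
$F{\left(-33 \right)} + Q{\left(E{\left(15 \right)} \right)} = - 33 \left(-35 - 33 + 2 \left(-33\right)^{2}\right) + \frac{1}{98} = - 33 \left(-35 - 33 + 2 \cdot 1089\right) + \frac{1}{98} = - 33 \left(-35 - 33 + 2178\right) + \frac{1}{98} = \left(-33\right) 2110 + \frac{1}{98} = -69630 + \frac{1}{98} = - \frac{6823739}{98}$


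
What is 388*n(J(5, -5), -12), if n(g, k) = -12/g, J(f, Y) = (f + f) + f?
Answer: -1552/5 ≈ -310.40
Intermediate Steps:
J(f, Y) = 3*f (J(f, Y) = 2*f + f = 3*f)
388*n(J(5, -5), -12) = 388*(-12/(3*5)) = 388*(-12/15) = 388*(-12*1/15) = 388*(-4/5) = -1552/5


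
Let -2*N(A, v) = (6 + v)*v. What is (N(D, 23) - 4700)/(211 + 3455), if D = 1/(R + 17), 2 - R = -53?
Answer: -10067/7332 ≈ -1.3730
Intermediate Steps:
R = 55 (R = 2 - 1*(-53) = 2 + 53 = 55)
D = 1/72 (D = 1/(55 + 17) = 1/72 ≈ 0.013889)
N(A, v) = -v*(6 + v)/2 (N(A, v) = -(6 + v)*v/2 = -v*(6 + v)/2)
(N(D, 23) - 4700)/(211 + 3455) = (-½*23*(6 + 23) - 4700)/(211 + 3455) = (-½*23*29 - 4700)/3666 = (-667/2 - 4700)*(1/3666) = -10067/2*1/3666 = -10067/7332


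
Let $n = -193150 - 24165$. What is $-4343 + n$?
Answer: $-221658$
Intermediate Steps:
$n = -217315$ ($n = -193150 - 24165 = -217315$)
$-4343 + n = -4343 - 217315 = -221658$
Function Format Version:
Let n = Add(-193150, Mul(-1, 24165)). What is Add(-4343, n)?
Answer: -221658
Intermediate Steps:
n = -217315 (n = Add(-193150, -24165) = -217315)
Add(-4343, n) = Add(-4343, -217315) = -221658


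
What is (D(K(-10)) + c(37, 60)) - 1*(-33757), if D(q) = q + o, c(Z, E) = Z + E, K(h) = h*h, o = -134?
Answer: 33820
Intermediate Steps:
K(h) = h**2
c(Z, E) = E + Z
D(q) = -134 + q (D(q) = q - 134 = -134 + q)
(D(K(-10)) + c(37, 60)) - 1*(-33757) = ((-134 + (-10)**2) + (60 + 37)) - 1*(-33757) = ((-134 + 100) + 97) + 33757 = (-34 + 97) + 33757 = 63 + 33757 = 33820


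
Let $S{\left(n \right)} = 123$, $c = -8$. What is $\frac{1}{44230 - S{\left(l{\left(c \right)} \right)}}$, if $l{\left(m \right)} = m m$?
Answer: $\frac{1}{44107} \approx 2.2672 \cdot 10^{-5}$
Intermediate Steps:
$l{\left(m \right)} = m^{2}$
$\frac{1}{44230 - S{\left(l{\left(c \right)} \right)}} = \frac{1}{44230 - 123} = \frac{1}{44107}$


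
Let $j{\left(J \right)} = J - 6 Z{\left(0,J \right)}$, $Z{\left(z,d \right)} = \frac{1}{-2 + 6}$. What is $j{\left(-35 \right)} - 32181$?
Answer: $- \frac{64435}{2} \approx -32218.0$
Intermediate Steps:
$Z{\left(z,d \right)} = \frac{1}{4}$
$j{\left(J \right)} = - \frac{3}{2} + J$ ($j{\left(J \right)} = J - \frac{3}{2} = - \frac{3}{2} + J$)
$j{\left(-35 \right)} - 32181 = \left(- \frac{3}{2} - 35\right) - 32181 = - \frac{73}{2} - 32181 = - \frac{64435}{2}$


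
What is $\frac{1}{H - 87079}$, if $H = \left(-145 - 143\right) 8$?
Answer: $- \frac{1}{89383} \approx -1.1188 \cdot 10^{-5}$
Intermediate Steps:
$H = -2304$ ($H = \left(-288\right) 8 = -2304$)
$\frac{1}{H - 87079} = \frac{1}{-2304 - 87079} = \frac{1}{-89383} = - \frac{1}{89383}$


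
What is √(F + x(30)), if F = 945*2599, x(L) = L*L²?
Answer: 9*√30655 ≈ 1575.8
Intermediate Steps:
x(L) = L³
F = 2456055
√(F + x(30)) = √(2456055 + 30³) = √(2456055 + 27000) = √2483055 = 9*√30655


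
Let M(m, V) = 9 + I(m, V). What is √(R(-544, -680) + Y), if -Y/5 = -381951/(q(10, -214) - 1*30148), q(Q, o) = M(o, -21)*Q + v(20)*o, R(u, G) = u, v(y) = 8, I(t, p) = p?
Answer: 5*I*√27441505/1066 ≈ 24.571*I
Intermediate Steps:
M(m, V) = 9 + V
q(Q, o) = -12*Q + 8*o (q(Q, o) = (9 - 21)*Q + 8*o = -12*Q + 8*o)
Y = -127317/2132 (Y = -(-1909755)/((-12*10 + 8*(-214)) - 1*30148) = -(-1909755)/((-120 - 1712) - 30148) = -(-1909755)/(-1832 - 30148) = -(-1909755)/(-31980) = -(-1909755)*(-1)/31980 = -5*127317/10660 = -127317/2132 ≈ -59.717)
√(R(-544, -680) + Y) = √(-544 - 127317/2132) = √(-1287125/2132) = 5*I*√27441505/1066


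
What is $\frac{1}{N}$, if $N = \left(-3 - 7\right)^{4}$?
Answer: $\frac{1}{10000} \approx 0.0001$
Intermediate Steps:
$N = 10000$ ($N = \left(-10\right)^{4} = 10000$)
$\frac{1}{N} = \frac{1}{10000}$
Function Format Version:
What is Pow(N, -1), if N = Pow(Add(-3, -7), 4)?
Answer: Rational(1, 10000) ≈ 0.00010000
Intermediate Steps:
N = 10000 (N = Pow(-10, 4) = 10000)
Pow(N, -1) = Pow(10000, -1) = Rational(1, 10000)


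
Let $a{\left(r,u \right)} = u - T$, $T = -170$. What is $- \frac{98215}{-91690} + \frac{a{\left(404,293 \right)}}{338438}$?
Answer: $\frac{1664107032}{1551569011} \approx 1.0725$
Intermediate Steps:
$a{\left(r,u \right)} = 170 + u$ ($a{\left(r,u \right)} = u - -170 = u + 170 = 170 + u$)
$- \frac{98215}{-91690} + \frac{a{\left(404,293 \right)}}{338438} = - \frac{98215}{-91690} + \frac{170 + 293}{338438} = \left(-98215\right) \left(- \frac{1}{91690}\right) + 463 \cdot \frac{1}{338438} = \frac{19643}{18338} + \frac{463}{338438} = \frac{1664107032}{1551569011}$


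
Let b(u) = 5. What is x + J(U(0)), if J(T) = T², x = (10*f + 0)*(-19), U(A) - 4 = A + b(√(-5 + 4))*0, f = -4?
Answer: 776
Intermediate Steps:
U(A) = 4 + A (U(A) = 4 + (A + 5*0) = 4 + (A + 0) = 4 + A)
x = 760 (x = (10*(-4) + 0)*(-19) = (-40 + 0)*(-19) = -40*(-19) = 760)
x + J(U(0)) = 760 + (4 + 0)² = 760 + 4² = 760 + 16 = 776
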